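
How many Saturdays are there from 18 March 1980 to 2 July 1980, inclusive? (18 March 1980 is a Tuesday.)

18 March 1980 is a Tuesday; the first Saturday on or after it is 22 March 1980 (4 days later).
From 22 March 1980 to 2 July 1980: 9 + 30 + 31 + 30 + 2 = 102 days (rest of March, April, May, June, July).
102 ÷ 7 = 14 full weeks with remainder 4, so 14 more Saturdays after the first → 15.

15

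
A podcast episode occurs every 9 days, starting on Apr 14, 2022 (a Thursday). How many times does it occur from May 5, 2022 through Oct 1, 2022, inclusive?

16

Occurrences land 9·i days after Apr 14, 2022 for i = 0, 1, 2, …
May 5, 2022 is 21 days after the start; 21 ÷ 9 = 2 remainder 3; since the remainder is 3, round up to i = 3. First occurrence in the window: #4 on May 11, 2022 (3×9 = 27 days in).
Oct 1, 2022 is 170 days after the start; 170 ÷ 9 = 18 remainder 8. Last occurrence in the window: #19 on Sep 23, 2022.
Occurrences #4 through #19: 16 in total.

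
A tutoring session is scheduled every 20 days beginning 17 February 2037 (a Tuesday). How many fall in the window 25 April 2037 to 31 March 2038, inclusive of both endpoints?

Occurrences land 20·i days after 17 February 2037 for i = 0, 1, 2, …
25 April 2037 is 67 days after the start; 67 ÷ 20 = 3 remainder 7; since the remainder is 7, round up to i = 4. First occurrence in the window: #5 on 8 May 2037 (4×20 = 80 days in).
31 March 2038 is 407 days after the start; 407 ÷ 20 = 20 remainder 7. Last occurrence in the window: #21 on 24 March 2038.
Occurrences #5 through #21: 17 in total.

17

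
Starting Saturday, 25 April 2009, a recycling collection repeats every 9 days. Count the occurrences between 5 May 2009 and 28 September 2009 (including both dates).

16

Occurrences land 9·i days after 25 April 2009 for i = 0, 1, 2, …
5 May 2009 is 10 days after the start; 10 ÷ 9 = 1 remainder 1; since the remainder is 1, round up to i = 2. First occurrence in the window: #3 on 13 May 2009 (2×9 = 18 days in).
28 September 2009 is 156 days after the start; 156 ÷ 9 = 17 remainder 3. Last occurrence in the window: #18 on 25 September 2009.
Occurrences #3 through #18: 16 in total.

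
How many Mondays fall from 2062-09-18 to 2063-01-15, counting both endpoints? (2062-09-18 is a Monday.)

18

2062-09-18 is a Monday; the first Monday on or after it is 2062-09-18.
From 2062-09-18 to 2063-01-15: 12 + 31 + 30 + 31 + 15 = 119 days (rest of September, October, November, December, January).
119 ÷ 7 = 17 full weeks with remainder 0, so 17 more Mondays after the first → 18.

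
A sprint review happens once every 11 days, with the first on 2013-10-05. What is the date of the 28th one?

2014-07-29

The 28th occurrence is 27 intervals after the first: 27 × 11 = 297 days after 2013-10-05.
October has 31 days — 26 days to the end of October leaves 271.
November has 30 days (241 left).
December has 31 days (210 left).
January has 31 days (179 left).
February has 28 days (151 left).
March has 31 days (120 left).
April has 30 days (90 left).
May has 31 days (59 left).
June has 30 days (29 left).
29 days into July → 2014-07-29.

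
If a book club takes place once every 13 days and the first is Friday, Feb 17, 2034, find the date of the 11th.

The 11th occurrence is 10 intervals after the first: 10 × 13 = 130 days after Feb 17, 2034.
Feb has 28 days — 11 days to the end of Feb leaves 119.
Mar has 31 days (88 left).
Apr has 30 days (58 left).
May has 31 days (27 left).
27 days into Jun → Jun 27, 2034.

Jun 27, 2034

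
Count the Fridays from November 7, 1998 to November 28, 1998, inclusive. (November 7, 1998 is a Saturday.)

November 7, 1998 is a Saturday; the first Friday on or after it is November 13, 1998 (6 days later).
From November 13, 1998 to November 28, 1998 is 28 − 13 = 15 days.
15 ÷ 7 = 2 full weeks with remainder 1, so 2 more Fridays after the first → 3.

3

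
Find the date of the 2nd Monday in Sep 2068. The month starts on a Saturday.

Sep 10, 2068

Sep 2068 begins on a Saturday, so the first Monday is Sep 3 (2 days later).
The 2nd Monday is 1 weeks later: 3 + 7 = 10.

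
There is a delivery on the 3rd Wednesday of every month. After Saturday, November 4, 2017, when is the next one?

November 15, 2017

November 2017 starts on a Wednesday; its first Wednesday is the 1st, so the 3rd Wednesday is the 15th — November 15, 2017.
November 15, 2017 is after November 4, 2017, so that is the next one.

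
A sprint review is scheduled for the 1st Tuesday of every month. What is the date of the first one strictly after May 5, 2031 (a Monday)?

May 2031 starts on a Thursday, so its 1st Tuesday is May 6, 2031 (5 days in).
May 6, 2031 is after May 5, 2031, so that is the next one.

May 6, 2031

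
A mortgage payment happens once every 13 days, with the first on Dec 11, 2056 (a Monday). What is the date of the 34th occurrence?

Feb 13, 2058

The 34th occurrence is 33 intervals after the first: 33 × 13 = 429 days after Dec 11, 2056.
Dec has 31 days — 20 days to the end of Dec leaves 409.
2057 has 365 days (44 left).
Jan has 31 days (13 left).
13 days into Feb → Feb 13, 2058.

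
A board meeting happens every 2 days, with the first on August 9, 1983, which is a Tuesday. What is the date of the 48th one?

The 48th occurrence is 47 intervals after the first: 47 × 2 = 94 days after August 9, 1983.
August has 31 days — 22 days to the end of August leaves 72.
September has 30 days (42 left).
October has 31 days (11 left).
11 days into November → November 11, 1983.

November 11, 1983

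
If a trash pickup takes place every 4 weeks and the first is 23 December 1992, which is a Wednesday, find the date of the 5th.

14 April 1993

The 5th occurrence is 4 intervals after the first: 4 × 28 = 112 days after 23 December 1992.
December has 31 days — 8 days to the end of December leaves 104.
January has 31 days (73 left).
February has 28 days (45 left).
March has 31 days (14 left).
14 days into April → 14 April 1993.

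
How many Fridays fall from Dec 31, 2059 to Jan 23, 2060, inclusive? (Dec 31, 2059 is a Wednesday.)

4

Dec 31, 2059 is a Wednesday; the first Friday on or after it is Jan 2, 2060 (2 days later).
From Jan 2, 2060 to Jan 23, 2060 is 23 − 2 = 21 days.
21 ÷ 7 = 3 full weeks with remainder 0, so 3 more Fridays after the first → 4.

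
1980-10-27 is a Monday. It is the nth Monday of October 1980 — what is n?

Day 27 falls in week ⌈27/7⌉ of the month.
Days 1–7 hold the 1st Monday, 8–14 the 2nd, 15–21 the 3rd, 22–28 the 4th, 29–31 the 5th.
27 is in the range for the 4th.

4th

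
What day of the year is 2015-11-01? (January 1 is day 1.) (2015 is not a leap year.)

305

Days in months before November: 31 + 28 + 31 + 30 + 31 + 30 + 31 + 31 + 30 + 31 = 304.
Plus 1 day into November → day 305.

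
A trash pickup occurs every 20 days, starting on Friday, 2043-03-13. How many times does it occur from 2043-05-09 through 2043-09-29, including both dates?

8

Occurrences land 20·i days after 2043-03-13 for i = 0, 1, 2, …
2043-05-09 is 57 days after the start; 57 ÷ 20 = 2 remainder 17; since the remainder is 17, round up to i = 3. First occurrence in the window: #4 on 2043-05-12 (3×20 = 60 days in).
2043-09-29 is 200 days after the start; 200 ÷ 20 = 10 remainder 0. Last occurrence in the window: #11 on 2043-09-29.
Occurrences #4 through #11: 8 in total.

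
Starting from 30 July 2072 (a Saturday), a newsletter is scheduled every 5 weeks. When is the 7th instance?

25 February 2073

The 7th occurrence is 6 intervals after the first: 6 × 35 = 210 days after 30 July 2072.
July has 31 days — 1 day to the end of July leaves 209.
August has 31 days (178 left).
September has 30 days (148 left).
October has 31 days (117 left).
November has 30 days (87 left).
December has 31 days (56 left).
January has 31 days (25 left).
25 days into February → 25 February 2073.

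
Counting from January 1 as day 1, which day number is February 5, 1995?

36

Days in months before February: 31 = 31.
Plus 5 days into February → day 36.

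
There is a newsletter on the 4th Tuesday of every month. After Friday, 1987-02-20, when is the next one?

1987-02-24

February 1987 starts on a Sunday; its first Tuesday is the 3rd, so the 4th Tuesday is the 24th — 1987-02-24.
1987-02-24 is after 1987-02-20, so that is the next one.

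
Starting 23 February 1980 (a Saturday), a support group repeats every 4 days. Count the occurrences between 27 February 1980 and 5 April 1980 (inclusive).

Occurrences land 4·i days after 23 February 1980 for i = 0, 1, 2, …
27 February 1980 is 4 days after the start; 4 ÷ 4 = 1 remainder 0. First occurrence in the window: #2 on 27 February 1980 (1×4 = 4 days in).
5 April 1980 is 42 days after the start; 42 ÷ 4 = 10 remainder 2. Last occurrence in the window: #11 on 3 April 1980.
Occurrences #2 through #11: 10 in total.

10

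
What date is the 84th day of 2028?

March 24, 2028

January has 31 days (84 − 31 = 53 remain).
February has 29 days (53 − 29 = 24 remain).
24 into March → March 24.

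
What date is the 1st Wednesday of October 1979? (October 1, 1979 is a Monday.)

3 October 1979

October 1979 begins on a Monday, so the first Wednesday is October 3 (2 days later).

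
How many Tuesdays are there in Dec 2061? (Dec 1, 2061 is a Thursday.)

Dec 1, 2061 is a Thursday; the first Tuesday on or after it is Dec 6, 2061 (5 days later).
From Dec 6, 2061 to Dec 31, 2061 is 31 − 6 = 25 days.
25 ÷ 7 = 3 full weeks with remainder 4, so 3 more Tuesdays after the first → 4.

4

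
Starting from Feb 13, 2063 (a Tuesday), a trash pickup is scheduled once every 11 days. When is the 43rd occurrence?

May 20, 2064

The 43rd occurrence is 42 intervals after the first: 42 × 11 = 462 days after Feb 13, 2063.
Feb has 28 days — 15 days to the end of Feb leaves 447.
From end of Feb to end of 2063 is 306 days (141 left).
Jan has 31 days (110 left).
Feb has 29 days (81 left).
Mar has 31 days (50 left).
Apr has 30 days (20 left).
20 days into May → May 20, 2064.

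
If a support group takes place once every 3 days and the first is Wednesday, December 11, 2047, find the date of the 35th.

The 35th occurrence is 34 intervals after the first: 34 × 3 = 102 days after December 11, 2047.
December has 31 days — 20 days to the end of December leaves 82.
January has 31 days (51 left).
February has 29 days (22 left).
22 days into March → March 22, 2048.

March 22, 2048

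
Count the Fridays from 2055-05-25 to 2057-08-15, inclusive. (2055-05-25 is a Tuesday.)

116

2055-05-25 is a Tuesday; the first Friday on or after it is 2055-05-28 (3 days later).
From 2055-05-28 to 2057-08-15: 217 + 366 + 227 = 810 days (rest of 2055, 2056, to 2057-08-15 in 2057).
810 ÷ 7 = 115 full weeks with remainder 5, so 115 more Fridays after the first → 116.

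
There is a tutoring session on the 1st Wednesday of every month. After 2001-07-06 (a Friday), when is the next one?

2001-08-01

July 2001 starts on a Sunday, so its 1st Wednesday is 2001-07-04 (3 days in).
That is not after 2001-07-06, so look at August 2001.
August 2001 starts on a Wednesday, so its 1st Wednesday is 2001-08-01.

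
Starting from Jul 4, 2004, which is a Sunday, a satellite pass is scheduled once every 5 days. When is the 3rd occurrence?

The 3rd occurrence is 2 intervals after the first: 2 × 5 = 10 days after Jul 4, 2004.
10 days later is Jul 14, 2004.

Jul 14, 2004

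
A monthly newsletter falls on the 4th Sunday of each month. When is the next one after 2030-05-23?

2030-05-26

May 2030 starts on a Wednesday; its first Sunday is the 5th, so the 4th Sunday is the 26th — 2030-05-26.
2030-05-26 is after 2030-05-23, so that is the next one.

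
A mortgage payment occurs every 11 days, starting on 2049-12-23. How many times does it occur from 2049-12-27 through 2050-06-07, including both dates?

15

Occurrences land 11·i days after 2049-12-23 for i = 0, 1, 2, …
2049-12-27 is 4 days after the start; 4 ÷ 11 = 0 remainder 4; since the remainder is 4, round up to i = 1. First occurrence in the window: #2 on 2050-01-03 (1×11 = 11 days in).
2050-06-07 is 166 days after the start; 166 ÷ 11 = 15 remainder 1. Last occurrence in the window: #16 on 2050-06-06.
Occurrences #2 through #16: 15 in total.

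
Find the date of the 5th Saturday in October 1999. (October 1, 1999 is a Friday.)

October 1999 begins on a Friday, so the first Saturday is October 2 (1 day later).
The 5th Saturday is 4 weeks later: 2 + 28 = 30.

1999-10-30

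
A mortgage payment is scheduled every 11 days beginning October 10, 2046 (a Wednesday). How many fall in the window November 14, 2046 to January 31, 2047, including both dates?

Occurrences land 11·i days after October 10, 2046 for i = 0, 1, 2, …
November 14, 2046 is 35 days after the start; 35 ÷ 11 = 3 remainder 2; since the remainder is 2, round up to i = 4. First occurrence in the window: #5 on November 23, 2046 (4×11 = 44 days in).
January 31, 2047 is 113 days after the start; 113 ÷ 11 = 10 remainder 3. Last occurrence in the window: #11 on January 28, 2047.
Occurrences #5 through #11: 7 in total.

7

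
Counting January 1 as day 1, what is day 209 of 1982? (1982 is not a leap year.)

January has 31 days (209 − 31 = 178 remain).
February has 28 days (178 − 28 = 150 remain).
March has 31 days (150 − 31 = 119 remain).
April has 30 days (119 − 30 = 89 remain).
May has 31 days (89 − 31 = 58 remain).
June has 30 days (58 − 30 = 28 remain).
28 into July → July 28.

1982-07-28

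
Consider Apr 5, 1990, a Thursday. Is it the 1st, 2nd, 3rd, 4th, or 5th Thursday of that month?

1st

Day 5 falls in week ⌈5/7⌉ of the month.
Days 1–7 hold the 1st Thursday, 8–14 the 2nd, 15–21 the 3rd, 22–28 the 4th, 29–31 the 5th.
5 is in the range for the 1st.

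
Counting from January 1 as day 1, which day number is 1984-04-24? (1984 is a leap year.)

Days in months before April: 31 + 29 + 31 = 91.
Plus 24 days into April → day 115.

115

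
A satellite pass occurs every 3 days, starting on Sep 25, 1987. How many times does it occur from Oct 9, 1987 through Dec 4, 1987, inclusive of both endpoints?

Occurrences land 3·i days after Sep 25, 1987 for i = 0, 1, 2, …
Oct 9, 1987 is 14 days after the start; 14 ÷ 3 = 4 remainder 2; since the remainder is 2, round up to i = 5. First occurrence in the window: #6 on Oct 10, 1987 (5×3 = 15 days in).
Dec 4, 1987 is 70 days after the start; 70 ÷ 3 = 23 remainder 1. Last occurrence in the window: #24 on Dec 3, 1987.
Occurrences #6 through #24: 19 in total.

19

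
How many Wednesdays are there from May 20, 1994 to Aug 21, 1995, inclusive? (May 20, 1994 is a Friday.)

May 20, 1994 is a Friday; the first Wednesday on or after it is May 25, 1994 (5 days later).
From May 25, 1994 to Aug 21, 1995: 220 + 233 = 453 days (rest of 1994, to Aug 21, 1995 in 1995).
453 ÷ 7 = 64 full weeks with remainder 5, so 64 more Wednesdays after the first → 65.

65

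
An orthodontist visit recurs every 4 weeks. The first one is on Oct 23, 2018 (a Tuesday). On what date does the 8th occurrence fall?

The 8th occurrence is 7 intervals after the first: 7 × 28 = 196 days after Oct 23, 2018.
Oct has 31 days — 8 days to the end of Oct leaves 188.
Nov has 30 days (158 left).
Dec has 31 days (127 left).
Jan has 31 days (96 left).
Feb has 28 days (68 left).
Mar has 31 days (37 left).
Apr has 30 days (7 left).
7 days into May → May 7, 2019.

May 7, 2019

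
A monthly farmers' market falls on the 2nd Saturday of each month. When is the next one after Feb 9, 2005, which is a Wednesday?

Feb 12, 2005

Feb 2005 starts on a Tuesday; its first Saturday is the 5th, so the 2nd Saturday is the 12th — Feb 12, 2005.
Feb 12, 2005 is after Feb 9, 2005, so that is the next one.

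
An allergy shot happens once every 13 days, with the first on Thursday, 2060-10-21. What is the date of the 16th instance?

2061-05-04

The 16th occurrence is 15 intervals after the first: 15 × 13 = 195 days after 2060-10-21.
October has 31 days — 10 days to the end of October leaves 185.
November has 30 days (155 left).
December has 31 days (124 left).
January has 31 days (93 left).
February has 28 days (65 left).
March has 31 days (34 left).
April has 30 days (4 left).
4 days into May → 2061-05-04.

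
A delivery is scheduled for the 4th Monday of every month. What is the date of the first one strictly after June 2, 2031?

June 2031 starts on a Sunday; its first Monday is the 2nd, so the 4th Monday is the 23rd — June 23, 2031.
June 23, 2031 is after June 2, 2031, so that is the next one.

June 23, 2031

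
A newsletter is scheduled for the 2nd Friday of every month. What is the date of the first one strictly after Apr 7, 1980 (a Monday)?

Apr 1980 starts on a Tuesday; its first Friday is the 4th, so the 2nd Friday is the 11th — Apr 11, 1980.
Apr 11, 1980 is after Apr 7, 1980, so that is the next one.

Apr 11, 1980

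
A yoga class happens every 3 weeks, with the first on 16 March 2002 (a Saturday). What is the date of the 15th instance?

4 January 2003

The 15th occurrence is 14 intervals after the first: 14 × 21 = 294 days after 16 March 2002.
March has 31 days — 15 days to the end of March leaves 279.
April has 30 days (249 left).
May has 31 days (218 left).
June has 30 days (188 left).
July has 31 days (157 left).
August has 31 days (126 left).
September has 30 days (96 left).
October has 31 days (65 left).
November has 30 days (35 left).
December has 31 days (4 left).
4 days into January → 4 January 2003.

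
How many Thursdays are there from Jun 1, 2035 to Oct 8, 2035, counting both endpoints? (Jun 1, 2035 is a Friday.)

18

Jun 1, 2035 is a Friday; the first Thursday on or after it is Jun 7, 2035 (6 days later).
From Jun 7, 2035 to Oct 8, 2035: 23 + 31 + 31 + 30 + 8 = 123 days (rest of Jun, Jul, Aug, Sep, Oct).
123 ÷ 7 = 17 full weeks with remainder 4, so 17 more Thursdays after the first → 18.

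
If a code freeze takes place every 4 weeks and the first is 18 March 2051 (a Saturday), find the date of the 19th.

The 19th occurrence is 18 intervals after the first: 18 × 28 = 504 days after 18 March 2051.
March has 31 days — 13 days to the end of March leaves 491.
From end of March to end of 2051 is 275 days (216 left).
January has 31 days (185 left).
February has 29 days (156 left).
March has 31 days (125 left).
April has 30 days (95 left).
May has 31 days (64 left).
June has 30 days (34 left).
July has 31 days (3 left).
3 days into August → 3 August 2052.

3 August 2052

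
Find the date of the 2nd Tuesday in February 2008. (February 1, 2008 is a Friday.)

February 2008 begins on a Friday, so the first Tuesday is February 5 (4 days later).
The 2nd Tuesday is 1 weeks later: 5 + 7 = 12.

February 12, 2008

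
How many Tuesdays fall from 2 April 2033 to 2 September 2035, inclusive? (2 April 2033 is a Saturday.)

126

2 April 2033 is a Saturday; the first Tuesday on or after it is 5 April 2033 (3 days later).
From 5 April 2033 to 2 September 2035: 270 + 365 + 245 = 880 days (rest of 2033, 2034, to 2 September 2035 in 2035).
880 ÷ 7 = 125 full weeks with remainder 5, so 125 more Tuesdays after the first → 126.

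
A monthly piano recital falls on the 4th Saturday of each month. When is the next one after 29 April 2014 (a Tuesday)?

April 2014 starts on a Tuesday; its first Saturday is the 5th, so the 4th Saturday is the 26th — 26 April 2014.
That is not after 29 April 2014, so look at May 2014.
May 2014 starts on a Thursday; its first Saturday is the 3rd, so the 4th Saturday is the 24th — 24 May 2014.

24 May 2014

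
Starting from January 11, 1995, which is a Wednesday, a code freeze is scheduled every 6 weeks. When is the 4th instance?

May 17, 1995

The 4th occurrence is 3 intervals after the first: 3 × 42 = 126 days after January 11, 1995.
January has 31 days — 20 days to the end of January leaves 106.
February has 28 days (78 left).
March has 31 days (47 left).
April has 30 days (17 left).
17 days into May → May 17, 1995.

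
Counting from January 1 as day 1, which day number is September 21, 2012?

265

Days in months before September: 31 + 29 + 31 + 30 + 31 + 30 + 31 + 31 = 244.
Plus 21 days into September → day 265.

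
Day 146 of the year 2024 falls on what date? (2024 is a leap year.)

January has 31 days (146 − 31 = 115 remain).
February has 29 days (115 − 29 = 86 remain).
March has 31 days (86 − 31 = 55 remain).
April has 30 days (55 − 30 = 25 remain).
25 into May → May 25.

2024-05-25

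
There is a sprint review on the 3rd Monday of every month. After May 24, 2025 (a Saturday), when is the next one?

June 16, 2025

May 2025 starts on a Thursday; its first Monday is the 5th, so the 3rd Monday is the 19th — May 19, 2025.
That is not after May 24, 2025, so look at June 2025.
June 2025 starts on a Sunday; its first Monday is the 2nd, so the 3rd Monday is the 16th — June 16, 2025.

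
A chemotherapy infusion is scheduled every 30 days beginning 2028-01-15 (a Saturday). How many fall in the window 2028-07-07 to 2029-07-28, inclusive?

13

Occurrences land 30·i days after 2028-01-15 for i = 0, 1, 2, …
2028-07-07 is 174 days after the start; 174 ÷ 30 = 5 remainder 24; since the remainder is 24, round up to i = 6. First occurrence in the window: #7 on 2028-07-13 (6×30 = 180 days in).
2029-07-28 is 560 days after the start; 560 ÷ 30 = 18 remainder 20. Last occurrence in the window: #19 on 2029-07-08.
Occurrences #7 through #19: 13 in total.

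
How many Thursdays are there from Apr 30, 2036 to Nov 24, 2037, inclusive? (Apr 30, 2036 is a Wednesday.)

Apr 30, 2036 is a Wednesday; the first Thursday on or after it is May 1, 2036 (1 day later).
From May 1, 2036 to Nov 24, 2037: 244 + 328 = 572 days (rest of 2036, to Nov 24, 2037 in 2037).
572 ÷ 7 = 81 full weeks with remainder 5, so 81 more Thursdays after the first → 82.

82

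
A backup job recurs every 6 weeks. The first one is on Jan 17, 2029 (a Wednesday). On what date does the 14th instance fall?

Jul 17, 2030

The 14th occurrence is 13 intervals after the first: 13 × 42 = 546 days after Jan 17, 2029.
Jan has 31 days — 14 days to the end of Jan leaves 532.
From end of Jan to end of 2029 is 334 days (198 left).
Jan has 31 days (167 left).
Feb has 28 days (139 left).
Mar has 31 days (108 left).
Apr has 30 days (78 left).
May has 31 days (47 left).
Jun has 30 days (17 left).
17 days into Jul → Jul 17, 2030.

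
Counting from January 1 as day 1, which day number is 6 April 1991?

Days in months before April: 31 + 28 + 31 = 90.
Plus 6 days into April → day 96.

96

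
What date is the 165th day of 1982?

Jan has 31 days (165 − 31 = 134 remain).
Feb has 28 days (134 − 28 = 106 remain).
Mar has 31 days (106 − 31 = 75 remain).
Apr has 30 days (75 − 30 = 45 remain).
May has 31 days (45 − 31 = 14 remain).
14 into Jun → Jun 14.

Jun 14, 1982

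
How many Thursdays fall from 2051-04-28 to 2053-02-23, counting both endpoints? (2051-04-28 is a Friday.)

2051-04-28 is a Friday; the first Thursday on or after it is 2051-05-04 (6 days later).
From 2051-05-04 to 2053-02-23: 241 + 366 + 54 = 661 days (rest of 2051, 2052, to 2053-02-23 in 2053).
661 ÷ 7 = 94 full weeks with remainder 3, so 94 more Thursdays after the first → 95.

95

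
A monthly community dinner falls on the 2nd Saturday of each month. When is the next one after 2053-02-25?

2053-03-08

February 2053 starts on a Saturday; its first Saturday is the 1st, so the 2nd Saturday is the 8th — 2053-02-08.
That is not after 2053-02-25, so look at March 2053.
March 2053 starts on a Saturday; its first Saturday is the 1st, so the 2nd Saturday is the 8th — 2053-03-08.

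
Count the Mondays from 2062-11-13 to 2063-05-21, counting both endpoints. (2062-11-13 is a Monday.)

2062-11-13 is a Monday; the first Monday on or after it is 2062-11-13.
From 2062-11-13 to 2063-05-21: 17 + 31 + 31 + 28 + 31 + 30 + 21 = 189 days (rest of November, December, January, February, March, April, May).
189 ÷ 7 = 27 full weeks with remainder 0, so 27 more Mondays after the first → 28.

28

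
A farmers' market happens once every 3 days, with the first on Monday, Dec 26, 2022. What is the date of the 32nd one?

Mar 29, 2023

The 32nd occurrence is 31 intervals after the first: 31 × 3 = 93 days after Dec 26, 2022.
Dec has 31 days — 5 days to the end of Dec leaves 88.
Jan has 31 days (57 left).
Feb has 28 days (29 left).
29 days into Mar → Mar 29, 2023.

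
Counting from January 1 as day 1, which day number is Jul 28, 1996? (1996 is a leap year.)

210

Days in months before Jul: 31 + 29 + 31 + 30 + 31 + 30 = 182.
Plus 28 days into Jul → day 210.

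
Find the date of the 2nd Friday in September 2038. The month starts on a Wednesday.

September 2038 begins on a Wednesday, so the first Friday is September 3 (2 days later).
The 2nd Friday is 1 weeks later: 3 + 7 = 10.

September 10, 2038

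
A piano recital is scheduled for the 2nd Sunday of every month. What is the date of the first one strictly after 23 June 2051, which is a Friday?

June 2051 starts on a Thursday; its first Sunday is the 4th, so the 2nd Sunday is the 11th — 11 June 2051.
That is not after 23 June 2051, so look at July 2051.
July 2051 starts on a Saturday; its first Sunday is the 2nd, so the 2nd Sunday is the 9th — 9 July 2051.

9 July 2051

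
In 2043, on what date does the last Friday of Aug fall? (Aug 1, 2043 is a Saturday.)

Aug 28, 2043

Aug 2043 begins on a Saturday, so the first Friday is Aug 7 (6 days later).
Aug 2043 has 31 days. Adding weeks: 7, 14, 21, 28 — the last one ≤ 31 is the 28th.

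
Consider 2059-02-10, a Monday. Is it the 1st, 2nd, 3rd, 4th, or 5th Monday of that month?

2nd

Day 10 falls in week ⌈10/7⌉ of the month.
Days 1–7 hold the 1st Monday, 8–14 the 2nd, 15–21 the 3rd, 22–28 the 4th, 29–31 the 5th.
10 is in the range for the 2nd.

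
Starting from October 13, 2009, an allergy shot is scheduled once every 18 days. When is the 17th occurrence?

The 17th occurrence is 16 intervals after the first: 16 × 18 = 288 days after October 13, 2009.
October has 31 days — 18 days to the end of October leaves 270.
November has 30 days (240 left).
December has 31 days (209 left).
January has 31 days (178 left).
February has 28 days (150 left).
March has 31 days (119 left).
April has 30 days (89 left).
May has 31 days (58 left).
June has 30 days (28 left).
28 days into July → July 28, 2010.

July 28, 2010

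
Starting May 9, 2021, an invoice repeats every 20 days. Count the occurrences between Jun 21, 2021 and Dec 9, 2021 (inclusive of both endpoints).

8

Occurrences land 20·i days after May 9, 2021 for i = 0, 1, 2, …
Jun 21, 2021 is 43 days after the start; 43 ÷ 20 = 2 remainder 3; since the remainder is 3, round up to i = 3. First occurrence in the window: #4 on Jul 8, 2021 (3×20 = 60 days in).
Dec 9, 2021 is 214 days after the start; 214 ÷ 20 = 10 remainder 14. Last occurrence in the window: #11 on Nov 25, 2021.
Occurrences #4 through #11: 8 in total.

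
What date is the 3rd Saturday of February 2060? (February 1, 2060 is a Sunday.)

2060-02-21

February 2060 begins on a Sunday, so the first Saturday is February 7 (6 days later).
The 3rd Saturday is 2 weeks later: 7 + 14 = 21.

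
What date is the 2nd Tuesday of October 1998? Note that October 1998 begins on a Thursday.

October 1998 begins on a Thursday, so the first Tuesday is October 6 (5 days later).
The 2nd Tuesday is 1 weeks later: 6 + 7 = 13.

13 October 1998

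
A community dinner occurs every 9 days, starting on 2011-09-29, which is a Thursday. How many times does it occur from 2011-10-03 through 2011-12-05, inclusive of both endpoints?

7

Occurrences land 9·i days after 2011-09-29 for i = 0, 1, 2, …
2011-10-03 is 4 days after the start; 4 ÷ 9 = 0 remainder 4; since the remainder is 4, round up to i = 1. First occurrence in the window: #2 on 2011-10-08 (1×9 = 9 days in).
2011-12-05 is 67 days after the start; 67 ÷ 9 = 7 remainder 4. Last occurrence in the window: #8 on 2011-12-01.
Occurrences #2 through #8: 7 in total.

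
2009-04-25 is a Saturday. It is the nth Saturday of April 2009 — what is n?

Day 25 falls in week ⌈25/7⌉ of the month.
Days 1–7 hold the 1st Saturday, 8–14 the 2nd, 15–21 the 3rd, 22–28 the 4th, 29–31 the 5th.
25 is in the range for the 4th.

4th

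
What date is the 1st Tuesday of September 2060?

September 2060 begins on a Wednesday, so the first Tuesday is September 7 (6 days later).

7 September 2060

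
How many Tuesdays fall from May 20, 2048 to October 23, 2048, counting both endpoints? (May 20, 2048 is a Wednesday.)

22

May 20, 2048 is a Wednesday; the first Tuesday on or after it is May 26, 2048 (6 days later).
From May 26, 2048 to October 23, 2048: 5 + 30 + 31 + 31 + 30 + 23 = 150 days (rest of May, June, July, August, September, October).
150 ÷ 7 = 21 full weeks with remainder 3, so 21 more Tuesdays after the first → 22.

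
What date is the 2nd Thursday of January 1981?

The first Thursday of January 1981 is January 1.
The 2nd Thursday is 1 weeks later: 1 + 7 = 8.

1981-01-08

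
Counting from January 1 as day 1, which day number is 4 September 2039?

Days in months before September: 31 + 28 + 31 + 30 + 31 + 30 + 31 + 31 = 243.
Plus 4 days into September → day 247.

247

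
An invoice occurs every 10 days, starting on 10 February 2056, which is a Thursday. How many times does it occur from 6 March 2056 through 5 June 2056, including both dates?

Occurrences land 10·i days after 10 February 2056 for i = 0, 1, 2, …
6 March 2056 is 25 days after the start; 25 ÷ 10 = 2 remainder 5; since the remainder is 5, round up to i = 3. First occurrence in the window: #4 on 11 March 2056 (3×10 = 30 days in).
5 June 2056 is 116 days after the start; 116 ÷ 10 = 11 remainder 6. Last occurrence in the window: #12 on 30 May 2056.
Occurrences #4 through #12: 9 in total.

9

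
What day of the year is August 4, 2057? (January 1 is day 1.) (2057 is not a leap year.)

216

Days in months before August: 31 + 28 + 31 + 30 + 31 + 30 + 31 = 212.
Plus 4 days into August → day 216.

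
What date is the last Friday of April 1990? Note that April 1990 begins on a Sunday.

April 1990 begins on a Sunday, so the first Friday is April 6 (5 days later).
April 1990 has 30 days. Adding weeks: 6, 13, 20, 27 — the last one ≤ 30 is the 27th.

27 April 1990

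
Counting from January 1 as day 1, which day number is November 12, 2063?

316

Days in months before November: 31 + 28 + 31 + 30 + 31 + 30 + 31 + 31 + 30 + 31 = 304.
Plus 12 days into November → day 316.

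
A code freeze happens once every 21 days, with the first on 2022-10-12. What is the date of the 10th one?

The 10th occurrence is 9 intervals after the first: 9 × 21 = 189 days after 2022-10-12.
October has 31 days — 19 days to the end of October leaves 170.
November has 30 days (140 left).
December has 31 days (109 left).
January has 31 days (78 left).
February has 28 days (50 left).
March has 31 days (19 left).
19 days into April → 2023-04-19.

2023-04-19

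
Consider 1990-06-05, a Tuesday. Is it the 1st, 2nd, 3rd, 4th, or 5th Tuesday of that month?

Day 5 falls in week ⌈5/7⌉ of the month.
Days 1–7 hold the 1st Tuesday, 8–14 the 2nd, 15–21 the 3rd, 22–28 the 4th, 29–31 the 5th.
5 is in the range for the 1st.

1st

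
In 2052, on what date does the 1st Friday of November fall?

November 2052 begins on a Friday, so the first Friday is November 1.

1 November 2052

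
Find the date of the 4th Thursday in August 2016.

2016-08-25

The first Thursday of August 2016 is August 4.
The 4th Thursday is 3 weeks later: 4 + 21 = 25.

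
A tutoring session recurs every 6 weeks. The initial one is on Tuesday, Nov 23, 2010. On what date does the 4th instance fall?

The 4th occurrence is 3 intervals after the first: 3 × 42 = 126 days after Nov 23, 2010.
Nov has 30 days — 7 days to the end of Nov leaves 119.
Dec has 31 days (88 left).
Jan has 31 days (57 left).
Feb has 28 days (29 left).
29 days into Mar → Mar 29, 2011.

Mar 29, 2011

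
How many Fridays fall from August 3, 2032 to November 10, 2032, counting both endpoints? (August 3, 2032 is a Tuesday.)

August 3, 2032 is a Tuesday; the first Friday on or after it is August 6, 2032 (3 days later).
From August 6, 2032 to November 10, 2032: 25 + 30 + 31 + 10 = 96 days (rest of August, September, October, November).
96 ÷ 7 = 13 full weeks with remainder 5, so 13 more Fridays after the first → 14.

14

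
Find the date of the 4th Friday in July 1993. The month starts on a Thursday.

July 1993 begins on a Thursday, so the first Friday is July 2 (1 day later).
The 4th Friday is 3 weeks later: 2 + 21 = 23.

23 July 1993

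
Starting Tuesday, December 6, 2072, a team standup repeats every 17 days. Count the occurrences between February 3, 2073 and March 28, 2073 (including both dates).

Occurrences land 17·i days after December 6, 2072 for i = 0, 1, 2, …
February 3, 2073 is 59 days after the start; 59 ÷ 17 = 3 remainder 8; since the remainder is 8, round up to i = 4. First occurrence in the window: #5 on February 12, 2073 (4×17 = 68 days in).
March 28, 2073 is 112 days after the start; 112 ÷ 17 = 6 remainder 10. Last occurrence in the window: #7 on March 18, 2073.
Occurrences #5 through #7: 3 in total.

3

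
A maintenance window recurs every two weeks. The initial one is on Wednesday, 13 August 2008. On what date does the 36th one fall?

The 36th occurrence is 35 intervals after the first: 35 × 14 = 490 days after 13 August 2008.
August has 31 days — 18 days to the end of August leaves 472.
From end of August to end of 2008 is 122 days (350 left).
January has 31 days (319 left).
February has 28 days (291 left).
March has 31 days (260 left).
April has 30 days (230 left).
May has 31 days (199 left).
June has 30 days (169 left).
July has 31 days (138 left).
August has 31 days (107 left).
September has 30 days (77 left).
October has 31 days (46 left).
November has 30 days (16 left).
16 days into December → 16 December 2009.

16 December 2009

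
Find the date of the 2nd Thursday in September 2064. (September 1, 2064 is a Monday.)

September 11, 2064

September 2064 begins on a Monday, so the first Thursday is September 4 (3 days later).
The 2nd Thursday is 1 weeks later: 4 + 7 = 11.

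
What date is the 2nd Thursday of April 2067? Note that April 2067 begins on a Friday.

2067-04-14

April 2067 begins on a Friday, so the first Thursday is April 7 (6 days later).
The 2nd Thursday is 1 weeks later: 7 + 7 = 14.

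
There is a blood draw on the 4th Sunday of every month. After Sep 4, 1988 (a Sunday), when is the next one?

Sep 1988 starts on a Thursday; its first Sunday is the 4th, so the 4th Sunday is the 25th — Sep 25, 1988.
Sep 25, 1988 is after Sep 4, 1988, so that is the next one.

Sep 25, 1988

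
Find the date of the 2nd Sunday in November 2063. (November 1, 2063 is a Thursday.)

November 11, 2063

November 2063 begins on a Thursday, so the first Sunday is November 4 (3 days later).
The 2nd Sunday is 1 weeks later: 4 + 7 = 11.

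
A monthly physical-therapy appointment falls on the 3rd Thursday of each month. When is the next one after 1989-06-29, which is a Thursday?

June 1989 starts on a Thursday; its first Thursday is the 1st, so the 3rd Thursday is the 15th — 1989-06-15.
That is not after 1989-06-29, so look at July 1989.
July 1989 starts on a Saturday; its first Thursday is the 6th, so the 3rd Thursday is the 20th — 1989-07-20.

1989-07-20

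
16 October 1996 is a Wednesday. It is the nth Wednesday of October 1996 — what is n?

Day 16 falls in week ⌈16/7⌉ of the month.
Days 1–7 hold the 1st Wednesday, 8–14 the 2nd, 15–21 the 3rd, 22–28 the 4th, 29–31 the 5th.
16 is in the range for the 3rd.

3rd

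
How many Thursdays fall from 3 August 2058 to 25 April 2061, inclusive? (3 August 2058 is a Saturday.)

3 August 2058 is a Saturday; the first Thursday on or after it is 8 August 2058 (5 days later).
From 8 August 2058 to 25 April 2061: 145 + 365 + 366 + 115 = 991 days (rest of 2058, 2059, 2060, to 25 April 2061 in 2061).
991 ÷ 7 = 141 full weeks with remainder 4, so 141 more Thursdays after the first → 142.

142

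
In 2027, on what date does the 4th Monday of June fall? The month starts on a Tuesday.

2027-06-28

June 2027 begins on a Tuesday, so the first Monday is June 7 (6 days later).
The 4th Monday is 3 weeks later: 7 + 21 = 28.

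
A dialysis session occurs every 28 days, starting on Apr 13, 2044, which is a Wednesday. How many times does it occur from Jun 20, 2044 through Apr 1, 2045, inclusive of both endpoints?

Occurrences land 28·i days after Apr 13, 2044 for i = 0, 1, 2, …
Jun 20, 2044 is 68 days after the start; 68 ÷ 28 = 2 remainder 12; since the remainder is 12, round up to i = 3. First occurrence in the window: #4 on Jul 6, 2044 (3×28 = 84 days in).
Apr 1, 2045 is 353 days after the start; 353 ÷ 28 = 12 remainder 17. Last occurrence in the window: #13 on Mar 15, 2045.
Occurrences #4 through #13: 10 in total.

10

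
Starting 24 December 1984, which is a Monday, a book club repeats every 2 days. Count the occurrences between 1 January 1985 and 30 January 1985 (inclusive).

15

Occurrences land 2·i days after 24 December 1984 for i = 0, 1, 2, …
1 January 1985 is 8 days after the start; 8 ÷ 2 = 4 remainder 0. First occurrence in the window: #5 on 1 January 1985 (4×2 = 8 days in).
30 January 1985 is 37 days after the start; 37 ÷ 2 = 18 remainder 1. Last occurrence in the window: #19 on 29 January 1985.
Occurrences #5 through #19: 15 in total.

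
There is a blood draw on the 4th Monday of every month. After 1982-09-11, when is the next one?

September 1982 starts on a Wednesday; its first Monday is the 6th, so the 4th Monday is the 27th — 1982-09-27.
1982-09-27 is after 1982-09-11, so that is the next one.

1982-09-27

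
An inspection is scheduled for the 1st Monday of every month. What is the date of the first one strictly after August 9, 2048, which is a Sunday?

September 7, 2048

August 2048 starts on a Saturday, so its 1st Monday is August 3, 2048 (2 days in).
That is not after August 9, 2048, so look at September 2048.
September 2048 starts on a Tuesday, so its 1st Monday is September 7, 2048 (6 days in).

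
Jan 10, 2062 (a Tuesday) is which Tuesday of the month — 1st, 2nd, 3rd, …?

Day 10 falls in week ⌈10/7⌉ of the month.
Days 1–7 hold the 1st Tuesday, 8–14 the 2nd, 15–21 the 3rd, 22–28 the 4th, 29–31 the 5th.
10 is in the range for the 2nd.

2nd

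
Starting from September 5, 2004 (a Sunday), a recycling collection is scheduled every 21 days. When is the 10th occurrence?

The 10th occurrence is 9 intervals after the first: 9 × 21 = 189 days after September 5, 2004.
September has 30 days — 25 days to the end of September leaves 164.
October has 31 days (133 left).
November has 30 days (103 left).
December has 31 days (72 left).
January has 31 days (41 left).
February has 28 days (13 left).
13 days into March → March 13, 2005.

March 13, 2005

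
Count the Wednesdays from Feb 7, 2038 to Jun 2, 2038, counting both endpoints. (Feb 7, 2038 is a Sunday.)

17

Feb 7, 2038 is a Sunday; the first Wednesday on or after it is Feb 10, 2038 (3 days later).
From Feb 10, 2038 to Jun 2, 2038: 18 + 31 + 30 + 31 + 2 = 112 days (rest of Feb, Mar, Apr, May, Jun).
112 ÷ 7 = 16 full weeks with remainder 0, so 16 more Wednesdays after the first → 17.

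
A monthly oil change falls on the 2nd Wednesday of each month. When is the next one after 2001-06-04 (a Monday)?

June 2001 starts on a Friday; its first Wednesday is the 6th, so the 2nd Wednesday is the 13th — 2001-06-13.
2001-06-13 is after 2001-06-04, so that is the next one.

2001-06-13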